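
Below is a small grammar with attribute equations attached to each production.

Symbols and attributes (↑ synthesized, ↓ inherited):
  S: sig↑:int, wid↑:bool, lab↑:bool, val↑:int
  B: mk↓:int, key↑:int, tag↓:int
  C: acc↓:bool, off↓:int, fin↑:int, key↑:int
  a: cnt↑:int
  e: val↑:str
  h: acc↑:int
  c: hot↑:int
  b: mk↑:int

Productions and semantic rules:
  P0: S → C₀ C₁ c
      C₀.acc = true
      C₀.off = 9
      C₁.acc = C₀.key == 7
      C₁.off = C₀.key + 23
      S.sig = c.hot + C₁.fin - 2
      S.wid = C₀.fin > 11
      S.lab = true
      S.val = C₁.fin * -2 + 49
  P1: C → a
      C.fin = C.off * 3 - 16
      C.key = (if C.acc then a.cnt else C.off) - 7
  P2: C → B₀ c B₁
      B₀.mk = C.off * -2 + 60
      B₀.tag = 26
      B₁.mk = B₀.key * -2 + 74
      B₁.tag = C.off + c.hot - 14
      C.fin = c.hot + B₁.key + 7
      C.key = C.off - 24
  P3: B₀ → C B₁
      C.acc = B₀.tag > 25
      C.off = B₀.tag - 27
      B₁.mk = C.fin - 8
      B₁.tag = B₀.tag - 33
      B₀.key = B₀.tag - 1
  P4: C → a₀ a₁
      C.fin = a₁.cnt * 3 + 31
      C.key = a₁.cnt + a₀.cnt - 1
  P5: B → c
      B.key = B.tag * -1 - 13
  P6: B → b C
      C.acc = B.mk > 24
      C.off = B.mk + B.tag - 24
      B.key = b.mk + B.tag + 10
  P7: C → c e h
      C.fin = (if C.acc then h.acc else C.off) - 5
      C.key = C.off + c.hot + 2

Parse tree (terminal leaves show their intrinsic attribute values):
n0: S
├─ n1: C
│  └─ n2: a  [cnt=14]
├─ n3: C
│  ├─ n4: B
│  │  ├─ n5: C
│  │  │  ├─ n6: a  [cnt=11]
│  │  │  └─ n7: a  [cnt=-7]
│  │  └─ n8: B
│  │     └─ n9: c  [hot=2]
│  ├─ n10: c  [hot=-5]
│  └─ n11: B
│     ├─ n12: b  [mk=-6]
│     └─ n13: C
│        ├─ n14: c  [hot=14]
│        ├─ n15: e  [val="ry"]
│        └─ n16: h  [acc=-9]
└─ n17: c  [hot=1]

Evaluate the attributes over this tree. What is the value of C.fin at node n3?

17

1. n1.acc = true  [true]
2. n1.off = 9  [9]
3. n2.cnt = 14  [terminal]
4. n1.fin = 11  [C.off * 3 - 16]
5. n1.key = 7  [(if C.acc then a.cnt else C.off) - 7]
6. n3.acc = true  [C₀.key == 7]
7. n3.off = 30  [C₀.key + 23]
8. n4.mk = 0  [C.off * -2 + 60]
9. n4.tag = 26  [26]
10. n5.acc = true  [B₀.tag > 25]
11. n5.off = -1  [B₀.tag - 27]
12. n6.cnt = 11  [terminal]
13. n7.cnt = -7  [terminal]
14. n5.fin = 10  [a₁.cnt * 3 + 31]
15. n5.key = 3  [a₁.cnt + a₀.cnt - 1]
16. n8.mk = 2  [C.fin - 8]
17. n8.tag = -7  [B₀.tag - 33]
18. n9.hot = 2  [terminal]
19. n8.key = -6  [B.tag * -1 - 13]
20. n4.key = 25  [B₀.tag - 1]
21. n10.hot = -5  [terminal]
22. n11.mk = 24  [B₀.key * -2 + 74]
23. n11.tag = 11  [C.off + c.hot - 14]
24. n12.mk = -6  [terminal]
25. n13.acc = false  [B.mk > 24]
26. n13.off = 11  [B.mk + B.tag - 24]
27. n14.hot = 14  [terminal]
28. n15.val = "ry"  [terminal]
29. n16.acc = -9  [terminal]
30. n13.fin = 6  [(if C.acc then h.acc else C.off) - 5]
31. n13.key = 27  [C.off + c.hot + 2]
32. n11.key = 15  [b.mk + B.tag + 10]
33. n3.fin = 17  [c.hot + B₁.key + 7]
34. n3.key = 6  [C.off - 24]
35. n17.hot = 1  [terminal]
36. n0.sig = 16  [c.hot + C₁.fin - 2]
37. n0.wid = false  [C₀.fin > 11]
38. n0.lab = true  [true]
39. n0.val = 15  [C₁.fin * -2 + 49]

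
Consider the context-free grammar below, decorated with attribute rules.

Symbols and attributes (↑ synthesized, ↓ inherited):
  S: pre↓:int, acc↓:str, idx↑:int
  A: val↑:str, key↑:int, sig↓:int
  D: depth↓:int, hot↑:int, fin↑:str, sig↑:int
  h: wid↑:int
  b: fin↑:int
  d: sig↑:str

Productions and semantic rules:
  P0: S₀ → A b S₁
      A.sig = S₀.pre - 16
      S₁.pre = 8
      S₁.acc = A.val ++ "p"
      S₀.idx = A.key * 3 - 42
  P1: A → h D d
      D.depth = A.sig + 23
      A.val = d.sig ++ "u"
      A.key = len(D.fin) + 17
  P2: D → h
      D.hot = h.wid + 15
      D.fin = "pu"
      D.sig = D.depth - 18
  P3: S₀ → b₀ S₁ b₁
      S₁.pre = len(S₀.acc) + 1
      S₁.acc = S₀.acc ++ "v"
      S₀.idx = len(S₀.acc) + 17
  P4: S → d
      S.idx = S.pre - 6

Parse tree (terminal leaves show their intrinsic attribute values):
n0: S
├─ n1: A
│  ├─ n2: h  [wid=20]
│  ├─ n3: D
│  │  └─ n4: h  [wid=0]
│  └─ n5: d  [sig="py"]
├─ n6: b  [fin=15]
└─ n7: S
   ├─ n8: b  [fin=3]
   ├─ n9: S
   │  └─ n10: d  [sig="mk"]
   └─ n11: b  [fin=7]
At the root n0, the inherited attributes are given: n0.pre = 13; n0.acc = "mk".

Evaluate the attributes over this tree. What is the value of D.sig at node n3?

2

1. n0.pre = 13  [given at root]
2. n0.acc = "mk"  [given at root]
3. n1.sig = -3  [S₀.pre - 16]
4. n2.wid = 20  [terminal]
5. n3.depth = 20  [A.sig + 23]
6. n4.wid = 0  [terminal]
7. n3.hot = 15  [h.wid + 15]
8. n3.fin = "pu"  ["pu"]
9. n3.sig = 2  [D.depth - 18]
10. n5.sig = "py"  [terminal]
11. n1.val = "pyu"  [d.sig ++ "u"]
12. n1.key = 19  [len(D.fin) + 17]
13. n6.fin = 15  [terminal]
14. n7.pre = 8  [8]
15. n7.acc = "pyup"  [A.val ++ "p"]
16. n8.fin = 3  [terminal]
17. n9.pre = 5  [len(S₀.acc) + 1]
18. n9.acc = "pyupv"  [S₀.acc ++ "v"]
19. n10.sig = "mk"  [terminal]
20. n9.idx = -1  [S.pre - 6]
21. n11.fin = 7  [terminal]
22. n7.idx = 21  [len(S₀.acc) + 17]
23. n0.idx = 15  [A.key * 3 - 42]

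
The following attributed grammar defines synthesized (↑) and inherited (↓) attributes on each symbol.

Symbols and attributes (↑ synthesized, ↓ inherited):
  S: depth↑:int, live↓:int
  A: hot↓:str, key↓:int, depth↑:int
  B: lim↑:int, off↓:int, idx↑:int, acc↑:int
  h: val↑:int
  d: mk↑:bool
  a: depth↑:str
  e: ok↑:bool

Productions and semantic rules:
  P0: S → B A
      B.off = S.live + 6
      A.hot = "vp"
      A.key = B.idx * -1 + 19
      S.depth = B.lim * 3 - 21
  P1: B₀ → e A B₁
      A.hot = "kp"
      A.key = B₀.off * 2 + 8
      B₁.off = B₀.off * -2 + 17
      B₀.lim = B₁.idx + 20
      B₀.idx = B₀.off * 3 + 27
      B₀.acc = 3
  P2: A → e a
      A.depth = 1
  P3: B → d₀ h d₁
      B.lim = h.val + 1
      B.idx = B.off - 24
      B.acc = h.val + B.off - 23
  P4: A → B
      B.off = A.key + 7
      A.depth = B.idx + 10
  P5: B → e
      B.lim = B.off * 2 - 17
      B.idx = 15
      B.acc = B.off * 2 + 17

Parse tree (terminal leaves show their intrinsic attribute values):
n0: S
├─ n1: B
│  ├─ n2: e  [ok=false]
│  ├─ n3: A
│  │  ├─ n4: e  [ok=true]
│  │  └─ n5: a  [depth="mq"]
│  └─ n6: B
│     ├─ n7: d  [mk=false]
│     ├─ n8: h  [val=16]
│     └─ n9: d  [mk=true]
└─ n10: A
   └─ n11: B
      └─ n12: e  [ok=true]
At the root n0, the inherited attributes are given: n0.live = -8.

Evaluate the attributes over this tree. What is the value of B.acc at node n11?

1. n0.live = -8  [given at root]
2. n1.off = -2  [S.live + 6]
3. n2.ok = false  [terminal]
4. n3.hot = "kp"  ["kp"]
5. n3.key = 4  [B₀.off * 2 + 8]
6. n4.ok = true  [terminal]
7. n5.depth = "mq"  [terminal]
8. n3.depth = 1  [1]
9. n6.off = 21  [B₀.off * -2 + 17]
10. n7.mk = false  [terminal]
11. n8.val = 16  [terminal]
12. n9.mk = true  [terminal]
13. n6.lim = 17  [h.val + 1]
14. n6.idx = -3  [B.off - 24]
15. n6.acc = 14  [h.val + B.off - 23]
16. n1.lim = 17  [B₁.idx + 20]
17. n1.idx = 21  [B₀.off * 3 + 27]
18. n1.acc = 3  [3]
19. n10.hot = "vp"  ["vp"]
20. n10.key = -2  [B.idx * -1 + 19]
21. n11.off = 5  [A.key + 7]
22. n12.ok = true  [terminal]
23. n11.lim = -7  [B.off * 2 - 17]
24. n11.idx = 15  [15]
25. n11.acc = 27  [B.off * 2 + 17]
26. n10.depth = 25  [B.idx + 10]
27. n0.depth = 30  [B.lim * 3 - 21]

27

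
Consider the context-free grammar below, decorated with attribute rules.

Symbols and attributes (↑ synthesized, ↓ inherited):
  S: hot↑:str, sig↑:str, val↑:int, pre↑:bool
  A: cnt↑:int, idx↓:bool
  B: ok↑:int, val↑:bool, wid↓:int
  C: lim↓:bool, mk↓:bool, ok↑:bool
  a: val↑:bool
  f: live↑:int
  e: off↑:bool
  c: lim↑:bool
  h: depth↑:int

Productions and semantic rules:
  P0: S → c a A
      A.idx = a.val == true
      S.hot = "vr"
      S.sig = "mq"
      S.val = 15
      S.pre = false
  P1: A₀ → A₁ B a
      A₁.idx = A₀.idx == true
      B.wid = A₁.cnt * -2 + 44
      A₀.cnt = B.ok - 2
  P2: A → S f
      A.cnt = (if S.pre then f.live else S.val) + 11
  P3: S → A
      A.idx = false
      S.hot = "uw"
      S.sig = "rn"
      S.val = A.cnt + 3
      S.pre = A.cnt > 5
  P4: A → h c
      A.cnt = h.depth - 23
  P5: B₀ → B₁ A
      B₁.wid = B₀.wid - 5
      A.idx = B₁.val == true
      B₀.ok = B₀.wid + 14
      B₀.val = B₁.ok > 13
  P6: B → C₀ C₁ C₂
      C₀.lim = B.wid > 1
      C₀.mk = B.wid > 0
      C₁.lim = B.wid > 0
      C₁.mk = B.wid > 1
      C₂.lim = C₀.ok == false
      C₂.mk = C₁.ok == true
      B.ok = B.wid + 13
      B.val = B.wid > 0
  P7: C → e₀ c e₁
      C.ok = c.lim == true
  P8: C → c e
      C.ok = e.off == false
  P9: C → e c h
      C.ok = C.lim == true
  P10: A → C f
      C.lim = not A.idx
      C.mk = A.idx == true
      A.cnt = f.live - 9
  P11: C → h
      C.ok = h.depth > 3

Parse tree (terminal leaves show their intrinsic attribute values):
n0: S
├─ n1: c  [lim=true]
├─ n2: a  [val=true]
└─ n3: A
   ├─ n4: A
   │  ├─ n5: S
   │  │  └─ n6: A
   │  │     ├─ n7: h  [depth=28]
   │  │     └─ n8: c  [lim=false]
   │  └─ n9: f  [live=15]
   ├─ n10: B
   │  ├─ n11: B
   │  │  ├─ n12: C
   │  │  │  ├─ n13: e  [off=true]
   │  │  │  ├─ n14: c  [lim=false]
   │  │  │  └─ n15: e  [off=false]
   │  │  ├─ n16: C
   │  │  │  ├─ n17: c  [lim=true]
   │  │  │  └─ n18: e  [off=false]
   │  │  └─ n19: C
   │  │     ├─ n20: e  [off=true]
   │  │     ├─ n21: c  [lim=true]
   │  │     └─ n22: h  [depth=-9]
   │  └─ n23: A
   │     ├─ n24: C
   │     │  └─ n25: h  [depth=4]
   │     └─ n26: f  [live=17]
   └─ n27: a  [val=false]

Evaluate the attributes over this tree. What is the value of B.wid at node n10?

1. n1.lim = true  [terminal]
2. n2.val = true  [terminal]
3. n3.idx = true  [a.val == true]
4. n4.idx = true  [A₀.idx == true]
5. n6.idx = false  [false]
6. n7.depth = 28  [terminal]
7. n8.lim = false  [terminal]
8. n6.cnt = 5  [h.depth - 23]
9. n5.hot = "uw"  ["uw"]
10. n5.sig = "rn"  ["rn"]
11. n5.val = 8  [A.cnt + 3]
12. n5.pre = false  [A.cnt > 5]
13. n9.live = 15  [terminal]
14. n4.cnt = 19  [(if S.pre then f.live else S.val) + 11]
15. n10.wid = 6  [A₁.cnt * -2 + 44]
16. n11.wid = 1  [B₀.wid - 5]
17. n12.lim = false  [B.wid > 1]
18. n12.mk = true  [B.wid > 0]
19. n13.off = true  [terminal]
20. n14.lim = false  [terminal]
21. n15.off = false  [terminal]
22. n12.ok = false  [c.lim == true]
23. n16.lim = true  [B.wid > 0]
24. n16.mk = false  [B.wid > 1]
25. n17.lim = true  [terminal]
26. n18.off = false  [terminal]
27. n16.ok = true  [e.off == false]
28. n19.lim = true  [C₀.ok == false]
29. n19.mk = true  [C₁.ok == true]
30. n20.off = true  [terminal]
31. n21.lim = true  [terminal]
32. n22.depth = -9  [terminal]
33. n19.ok = true  [C.lim == true]
34. n11.ok = 14  [B.wid + 13]
35. n11.val = true  [B.wid > 0]
36. n23.idx = true  [B₁.val == true]
37. n24.lim = false  [not A.idx]
38. n24.mk = true  [A.idx == true]
39. n25.depth = 4  [terminal]
40. n24.ok = true  [h.depth > 3]
41. n26.live = 17  [terminal]
42. n23.cnt = 8  [f.live - 9]
43. n10.ok = 20  [B₀.wid + 14]
44. n10.val = true  [B₁.ok > 13]
45. n27.val = false  [terminal]
46. n3.cnt = 18  [B.ok - 2]
47. n0.hot = "vr"  ["vr"]
48. n0.sig = "mq"  ["mq"]
49. n0.val = 15  [15]
50. n0.pre = false  [false]

6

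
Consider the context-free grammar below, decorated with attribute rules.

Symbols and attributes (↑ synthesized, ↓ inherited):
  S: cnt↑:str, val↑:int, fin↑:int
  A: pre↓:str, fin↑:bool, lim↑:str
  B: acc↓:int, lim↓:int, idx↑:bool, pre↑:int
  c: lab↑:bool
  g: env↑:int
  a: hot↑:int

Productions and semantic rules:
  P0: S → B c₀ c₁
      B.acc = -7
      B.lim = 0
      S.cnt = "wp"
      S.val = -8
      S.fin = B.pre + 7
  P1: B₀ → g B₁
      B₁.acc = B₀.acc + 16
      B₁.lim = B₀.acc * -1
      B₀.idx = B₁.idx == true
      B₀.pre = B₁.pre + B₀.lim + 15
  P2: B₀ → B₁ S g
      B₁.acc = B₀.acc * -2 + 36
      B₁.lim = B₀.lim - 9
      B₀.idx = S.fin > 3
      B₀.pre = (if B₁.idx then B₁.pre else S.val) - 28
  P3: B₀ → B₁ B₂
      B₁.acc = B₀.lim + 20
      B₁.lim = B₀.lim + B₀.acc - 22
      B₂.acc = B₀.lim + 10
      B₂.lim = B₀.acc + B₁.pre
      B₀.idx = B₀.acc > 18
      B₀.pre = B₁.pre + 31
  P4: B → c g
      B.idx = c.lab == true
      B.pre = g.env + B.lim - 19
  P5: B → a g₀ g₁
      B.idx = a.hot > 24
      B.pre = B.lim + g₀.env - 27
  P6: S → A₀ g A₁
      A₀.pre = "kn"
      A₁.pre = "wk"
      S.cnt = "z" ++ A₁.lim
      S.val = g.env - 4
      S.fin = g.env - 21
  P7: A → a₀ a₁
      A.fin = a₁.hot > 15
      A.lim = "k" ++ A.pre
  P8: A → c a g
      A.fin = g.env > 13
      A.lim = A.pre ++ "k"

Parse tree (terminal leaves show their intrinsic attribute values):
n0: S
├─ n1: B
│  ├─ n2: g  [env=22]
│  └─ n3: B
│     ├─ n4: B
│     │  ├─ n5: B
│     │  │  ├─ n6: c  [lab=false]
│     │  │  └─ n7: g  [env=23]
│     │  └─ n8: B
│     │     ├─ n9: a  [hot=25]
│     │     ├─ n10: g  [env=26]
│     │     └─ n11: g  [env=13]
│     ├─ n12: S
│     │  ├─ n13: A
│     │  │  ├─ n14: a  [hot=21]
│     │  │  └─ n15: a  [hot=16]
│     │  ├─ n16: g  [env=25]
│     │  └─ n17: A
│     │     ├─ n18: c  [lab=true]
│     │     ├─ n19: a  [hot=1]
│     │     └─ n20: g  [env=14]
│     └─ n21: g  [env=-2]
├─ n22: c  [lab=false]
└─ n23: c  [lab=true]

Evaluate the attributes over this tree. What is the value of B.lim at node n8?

16

1. n1.acc = -7  [-7]
2. n1.lim = 0  [0]
3. n2.env = 22  [terminal]
4. n3.acc = 9  [B₀.acc + 16]
5. n3.lim = 7  [B₀.acc * -1]
6. n4.acc = 18  [B₀.acc * -2 + 36]
7. n4.lim = -2  [B₀.lim - 9]
8. n5.acc = 18  [B₀.lim + 20]
9. n5.lim = -6  [B₀.lim + B₀.acc - 22]
10. n6.lab = false  [terminal]
11. n7.env = 23  [terminal]
12. n5.idx = false  [c.lab == true]
13. n5.pre = -2  [g.env + B.lim - 19]
14. n8.acc = 8  [B₀.lim + 10]
15. n8.lim = 16  [B₀.acc + B₁.pre]
16. n9.hot = 25  [terminal]
17. n10.env = 26  [terminal]
18. n11.env = 13  [terminal]
19. n8.idx = true  [a.hot > 24]
20. n8.pre = 15  [B.lim + g₀.env - 27]
21. n4.idx = false  [B₀.acc > 18]
22. n4.pre = 29  [B₁.pre + 31]
23. n13.pre = "kn"  ["kn"]
24. n14.hot = 21  [terminal]
25. n15.hot = 16  [terminal]
26. n13.fin = true  [a₁.hot > 15]
27. n13.lim = "kkn"  ["k" ++ A.pre]
28. n16.env = 25  [terminal]
29. n17.pre = "wk"  ["wk"]
30. n18.lab = true  [terminal]
31. n19.hot = 1  [terminal]
32. n20.env = 14  [terminal]
33. n17.fin = true  [g.env > 13]
34. n17.lim = "wkk"  [A.pre ++ "k"]
35. n12.cnt = "zwkk"  ["z" ++ A₁.lim]
36. n12.val = 21  [g.env - 4]
37. n12.fin = 4  [g.env - 21]
38. n21.env = -2  [terminal]
39. n3.idx = true  [S.fin > 3]
40. n3.pre = -7  [(if B₁.idx then B₁.pre else S.val) - 28]
41. n1.idx = true  [B₁.idx == true]
42. n1.pre = 8  [B₁.pre + B₀.lim + 15]
43. n22.lab = false  [terminal]
44. n23.lab = true  [terminal]
45. n0.cnt = "wp"  ["wp"]
46. n0.val = -8  [-8]
47. n0.fin = 15  [B.pre + 7]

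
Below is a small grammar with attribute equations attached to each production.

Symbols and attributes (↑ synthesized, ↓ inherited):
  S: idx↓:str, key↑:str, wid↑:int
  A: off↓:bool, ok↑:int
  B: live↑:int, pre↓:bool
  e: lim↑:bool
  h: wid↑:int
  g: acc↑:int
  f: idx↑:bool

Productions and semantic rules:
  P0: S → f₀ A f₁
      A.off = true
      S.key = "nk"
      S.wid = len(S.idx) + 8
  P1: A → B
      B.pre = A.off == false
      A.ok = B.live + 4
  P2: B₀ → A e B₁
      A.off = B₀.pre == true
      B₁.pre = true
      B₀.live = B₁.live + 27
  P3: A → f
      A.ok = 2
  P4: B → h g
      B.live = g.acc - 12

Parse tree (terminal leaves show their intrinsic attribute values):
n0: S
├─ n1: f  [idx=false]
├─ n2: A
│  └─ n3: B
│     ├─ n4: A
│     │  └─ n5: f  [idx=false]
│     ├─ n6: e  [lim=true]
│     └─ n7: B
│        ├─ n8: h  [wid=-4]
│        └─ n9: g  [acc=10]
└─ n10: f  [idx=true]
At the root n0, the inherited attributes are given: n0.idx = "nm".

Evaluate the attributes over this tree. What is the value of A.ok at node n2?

29

1. n0.idx = "nm"  [given at root]
2. n1.idx = false  [terminal]
3. n2.off = true  [true]
4. n3.pre = false  [A.off == false]
5. n4.off = false  [B₀.pre == true]
6. n5.idx = false  [terminal]
7. n4.ok = 2  [2]
8. n6.lim = true  [terminal]
9. n7.pre = true  [true]
10. n8.wid = -4  [terminal]
11. n9.acc = 10  [terminal]
12. n7.live = -2  [g.acc - 12]
13. n3.live = 25  [B₁.live + 27]
14. n2.ok = 29  [B.live + 4]
15. n10.idx = true  [terminal]
16. n0.key = "nk"  ["nk"]
17. n0.wid = 10  [len(S.idx) + 8]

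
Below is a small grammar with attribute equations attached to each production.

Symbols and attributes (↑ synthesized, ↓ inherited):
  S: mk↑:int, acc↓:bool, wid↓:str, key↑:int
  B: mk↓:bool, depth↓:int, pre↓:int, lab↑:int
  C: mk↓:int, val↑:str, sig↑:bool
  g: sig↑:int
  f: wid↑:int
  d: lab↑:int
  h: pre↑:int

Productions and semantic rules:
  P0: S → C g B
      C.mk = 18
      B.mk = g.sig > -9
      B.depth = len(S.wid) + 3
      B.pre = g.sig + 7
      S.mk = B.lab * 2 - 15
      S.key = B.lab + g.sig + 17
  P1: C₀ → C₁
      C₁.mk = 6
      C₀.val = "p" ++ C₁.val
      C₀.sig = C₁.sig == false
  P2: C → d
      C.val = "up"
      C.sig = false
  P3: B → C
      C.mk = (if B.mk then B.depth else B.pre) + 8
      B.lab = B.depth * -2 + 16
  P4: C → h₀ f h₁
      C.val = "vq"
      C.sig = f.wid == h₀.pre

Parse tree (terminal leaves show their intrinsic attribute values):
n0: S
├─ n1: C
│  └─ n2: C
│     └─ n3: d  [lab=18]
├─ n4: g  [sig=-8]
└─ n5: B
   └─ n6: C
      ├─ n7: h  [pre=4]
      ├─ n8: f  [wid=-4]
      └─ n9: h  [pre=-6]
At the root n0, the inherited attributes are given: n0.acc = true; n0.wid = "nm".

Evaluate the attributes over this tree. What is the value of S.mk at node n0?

-3

1. n0.acc = true  [given at root]
2. n0.wid = "nm"  [given at root]
3. n1.mk = 18  [18]
4. n2.mk = 6  [6]
5. n3.lab = 18  [terminal]
6. n2.val = "up"  ["up"]
7. n2.sig = false  [false]
8. n1.val = "pup"  ["p" ++ C₁.val]
9. n1.sig = true  [C₁.sig == false]
10. n4.sig = -8  [terminal]
11. n5.mk = true  [g.sig > -9]
12. n5.depth = 5  [len(S.wid) + 3]
13. n5.pre = -1  [g.sig + 7]
14. n6.mk = 13  [(if B.mk then B.depth else B.pre) + 8]
15. n7.pre = 4  [terminal]
16. n8.wid = -4  [terminal]
17. n9.pre = -6  [terminal]
18. n6.val = "vq"  ["vq"]
19. n6.sig = false  [f.wid == h₀.pre]
20. n5.lab = 6  [B.depth * -2 + 16]
21. n0.mk = -3  [B.lab * 2 - 15]
22. n0.key = 15  [B.lab + g.sig + 17]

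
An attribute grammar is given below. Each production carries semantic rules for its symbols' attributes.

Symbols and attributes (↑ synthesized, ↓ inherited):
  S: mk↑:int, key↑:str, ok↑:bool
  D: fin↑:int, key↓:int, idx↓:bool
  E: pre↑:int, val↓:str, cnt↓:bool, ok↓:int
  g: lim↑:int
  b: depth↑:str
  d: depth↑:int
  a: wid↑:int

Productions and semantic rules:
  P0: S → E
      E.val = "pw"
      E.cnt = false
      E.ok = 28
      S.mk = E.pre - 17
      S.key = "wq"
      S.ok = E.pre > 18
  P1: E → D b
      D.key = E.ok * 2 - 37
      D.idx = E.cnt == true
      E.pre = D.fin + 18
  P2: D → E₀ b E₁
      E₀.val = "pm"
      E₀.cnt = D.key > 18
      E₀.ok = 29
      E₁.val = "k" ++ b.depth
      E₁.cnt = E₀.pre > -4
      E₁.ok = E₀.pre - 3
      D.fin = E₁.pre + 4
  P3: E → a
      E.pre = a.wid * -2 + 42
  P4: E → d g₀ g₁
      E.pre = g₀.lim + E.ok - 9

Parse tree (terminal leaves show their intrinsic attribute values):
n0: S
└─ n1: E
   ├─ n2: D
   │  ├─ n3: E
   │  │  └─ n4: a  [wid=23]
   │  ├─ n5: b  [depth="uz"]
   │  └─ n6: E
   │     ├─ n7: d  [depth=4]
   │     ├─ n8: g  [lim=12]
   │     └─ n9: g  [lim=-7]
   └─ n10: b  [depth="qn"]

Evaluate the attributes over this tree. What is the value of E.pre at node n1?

18

1. n1.val = "pw"  ["pw"]
2. n1.cnt = false  [false]
3. n1.ok = 28  [28]
4. n2.key = 19  [E.ok * 2 - 37]
5. n2.idx = false  [E.cnt == true]
6. n3.val = "pm"  ["pm"]
7. n3.cnt = true  [D.key > 18]
8. n3.ok = 29  [29]
9. n4.wid = 23  [terminal]
10. n3.pre = -4  [a.wid * -2 + 42]
11. n5.depth = "uz"  [terminal]
12. n6.val = "kuz"  ["k" ++ b.depth]
13. n6.cnt = false  [E₀.pre > -4]
14. n6.ok = -7  [E₀.pre - 3]
15. n7.depth = 4  [terminal]
16. n8.lim = 12  [terminal]
17. n9.lim = -7  [terminal]
18. n6.pre = -4  [g₀.lim + E.ok - 9]
19. n2.fin = 0  [E₁.pre + 4]
20. n10.depth = "qn"  [terminal]
21. n1.pre = 18  [D.fin + 18]
22. n0.mk = 1  [E.pre - 17]
23. n0.key = "wq"  ["wq"]
24. n0.ok = false  [E.pre > 18]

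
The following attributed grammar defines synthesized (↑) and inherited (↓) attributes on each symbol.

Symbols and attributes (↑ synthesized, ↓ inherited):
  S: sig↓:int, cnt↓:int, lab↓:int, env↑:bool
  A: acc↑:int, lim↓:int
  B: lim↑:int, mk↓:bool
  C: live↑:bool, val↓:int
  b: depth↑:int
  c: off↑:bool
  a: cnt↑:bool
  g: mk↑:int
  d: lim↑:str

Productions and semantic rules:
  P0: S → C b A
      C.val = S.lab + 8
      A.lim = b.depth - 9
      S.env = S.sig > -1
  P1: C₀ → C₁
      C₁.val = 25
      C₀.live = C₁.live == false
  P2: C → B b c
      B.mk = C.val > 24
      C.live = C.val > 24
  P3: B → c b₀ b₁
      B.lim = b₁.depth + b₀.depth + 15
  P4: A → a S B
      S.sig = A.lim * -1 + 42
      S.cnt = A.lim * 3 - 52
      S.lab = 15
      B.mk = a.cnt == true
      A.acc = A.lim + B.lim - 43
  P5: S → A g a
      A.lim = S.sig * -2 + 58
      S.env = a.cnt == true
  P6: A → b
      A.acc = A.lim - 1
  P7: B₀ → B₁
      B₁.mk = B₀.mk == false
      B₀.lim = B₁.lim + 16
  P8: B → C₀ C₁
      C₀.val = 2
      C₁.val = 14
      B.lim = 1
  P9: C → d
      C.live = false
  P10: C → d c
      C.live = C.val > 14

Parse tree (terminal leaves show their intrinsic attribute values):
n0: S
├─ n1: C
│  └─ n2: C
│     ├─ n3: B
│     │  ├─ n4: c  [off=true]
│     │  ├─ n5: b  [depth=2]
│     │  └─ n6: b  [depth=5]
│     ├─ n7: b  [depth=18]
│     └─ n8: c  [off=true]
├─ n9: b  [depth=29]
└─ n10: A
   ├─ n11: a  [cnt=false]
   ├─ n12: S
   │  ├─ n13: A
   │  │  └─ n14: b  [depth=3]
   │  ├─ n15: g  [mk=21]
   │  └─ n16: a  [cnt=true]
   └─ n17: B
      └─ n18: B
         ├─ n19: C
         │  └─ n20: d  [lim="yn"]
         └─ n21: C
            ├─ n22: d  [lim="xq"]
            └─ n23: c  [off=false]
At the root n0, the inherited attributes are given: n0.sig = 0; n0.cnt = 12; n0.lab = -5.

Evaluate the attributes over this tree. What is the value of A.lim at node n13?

14

1. n0.sig = 0  [given at root]
2. n0.cnt = 12  [given at root]
3. n0.lab = -5  [given at root]
4. n1.val = 3  [S.lab + 8]
5. n2.val = 25  [25]
6. n3.mk = true  [C.val > 24]
7. n4.off = true  [terminal]
8. n5.depth = 2  [terminal]
9. n6.depth = 5  [terminal]
10. n3.lim = 22  [b₁.depth + b₀.depth + 15]
11. n7.depth = 18  [terminal]
12. n8.off = true  [terminal]
13. n2.live = true  [C.val > 24]
14. n1.live = false  [C₁.live == false]
15. n9.depth = 29  [terminal]
16. n10.lim = 20  [b.depth - 9]
17. n11.cnt = false  [terminal]
18. n12.sig = 22  [A.lim * -1 + 42]
19. n12.cnt = 8  [A.lim * 3 - 52]
20. n12.lab = 15  [15]
21. n13.lim = 14  [S.sig * -2 + 58]
22. n14.depth = 3  [terminal]
23. n13.acc = 13  [A.lim - 1]
24. n15.mk = 21  [terminal]
25. n16.cnt = true  [terminal]
26. n12.env = true  [a.cnt == true]
27. n17.mk = false  [a.cnt == true]
28. n18.mk = true  [B₀.mk == false]
29. n19.val = 2  [2]
30. n20.lim = "yn"  [terminal]
31. n19.live = false  [false]
32. n21.val = 14  [14]
33. n22.lim = "xq"  [terminal]
34. n23.off = false  [terminal]
35. n21.live = false  [C.val > 14]
36. n18.lim = 1  [1]
37. n17.lim = 17  [B₁.lim + 16]
38. n10.acc = -6  [A.lim + B.lim - 43]
39. n0.env = true  [S.sig > -1]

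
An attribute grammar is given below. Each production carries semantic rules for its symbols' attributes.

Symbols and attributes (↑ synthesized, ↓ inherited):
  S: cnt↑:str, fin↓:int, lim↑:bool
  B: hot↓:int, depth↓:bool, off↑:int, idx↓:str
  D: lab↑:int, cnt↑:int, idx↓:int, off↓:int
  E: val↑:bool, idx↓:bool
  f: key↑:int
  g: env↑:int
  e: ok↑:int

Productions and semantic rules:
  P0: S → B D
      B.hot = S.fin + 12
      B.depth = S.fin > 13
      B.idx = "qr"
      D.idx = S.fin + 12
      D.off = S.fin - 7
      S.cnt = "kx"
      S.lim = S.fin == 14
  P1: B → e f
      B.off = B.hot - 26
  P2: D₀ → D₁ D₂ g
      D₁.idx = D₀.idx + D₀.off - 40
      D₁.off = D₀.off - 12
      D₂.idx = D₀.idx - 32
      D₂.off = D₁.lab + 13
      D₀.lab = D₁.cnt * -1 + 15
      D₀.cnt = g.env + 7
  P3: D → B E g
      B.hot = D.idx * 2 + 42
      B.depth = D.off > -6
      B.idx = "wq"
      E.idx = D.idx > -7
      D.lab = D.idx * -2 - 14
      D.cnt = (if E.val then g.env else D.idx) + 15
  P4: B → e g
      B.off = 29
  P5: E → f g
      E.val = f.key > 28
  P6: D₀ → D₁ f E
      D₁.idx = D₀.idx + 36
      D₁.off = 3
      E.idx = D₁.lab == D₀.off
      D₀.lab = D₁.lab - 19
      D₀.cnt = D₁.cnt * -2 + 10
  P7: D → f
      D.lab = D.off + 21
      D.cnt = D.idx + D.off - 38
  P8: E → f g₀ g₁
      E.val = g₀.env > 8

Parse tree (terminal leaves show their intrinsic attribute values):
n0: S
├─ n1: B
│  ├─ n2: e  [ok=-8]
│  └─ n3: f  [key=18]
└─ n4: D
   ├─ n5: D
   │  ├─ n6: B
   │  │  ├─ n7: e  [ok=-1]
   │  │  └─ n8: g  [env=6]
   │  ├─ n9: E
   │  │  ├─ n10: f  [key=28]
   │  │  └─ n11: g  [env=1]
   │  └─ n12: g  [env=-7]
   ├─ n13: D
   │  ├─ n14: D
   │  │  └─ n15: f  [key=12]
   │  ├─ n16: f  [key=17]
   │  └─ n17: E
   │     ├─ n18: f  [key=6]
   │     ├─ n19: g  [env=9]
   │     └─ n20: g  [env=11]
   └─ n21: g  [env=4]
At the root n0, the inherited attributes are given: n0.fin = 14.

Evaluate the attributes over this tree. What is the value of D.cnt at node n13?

1. n0.fin = 14  [given at root]
2. n1.hot = 26  [S.fin + 12]
3. n1.depth = true  [S.fin > 13]
4. n1.idx = "qr"  ["qr"]
5. n2.ok = -8  [terminal]
6. n3.key = 18  [terminal]
7. n1.off = 0  [B.hot - 26]
8. n4.idx = 26  [S.fin + 12]
9. n4.off = 7  [S.fin - 7]
10. n5.idx = -7  [D₀.idx + D₀.off - 40]
11. n5.off = -5  [D₀.off - 12]
12. n6.hot = 28  [D.idx * 2 + 42]
13. n6.depth = true  [D.off > -6]
14. n6.idx = "wq"  ["wq"]
15. n7.ok = -1  [terminal]
16. n8.env = 6  [terminal]
17. n6.off = 29  [29]
18. n9.idx = false  [D.idx > -7]
19. n10.key = 28  [terminal]
20. n11.env = 1  [terminal]
21. n9.val = false  [f.key > 28]
22. n12.env = -7  [terminal]
23. n5.lab = 0  [D.idx * -2 - 14]
24. n5.cnt = 8  [(if E.val then g.env else D.idx) + 15]
25. n13.idx = -6  [D₀.idx - 32]
26. n13.off = 13  [D₁.lab + 13]
27. n14.idx = 30  [D₀.idx + 36]
28. n14.off = 3  [3]
29. n15.key = 12  [terminal]
30. n14.lab = 24  [D.off + 21]
31. n14.cnt = -5  [D.idx + D.off - 38]
32. n16.key = 17  [terminal]
33. n17.idx = false  [D₁.lab == D₀.off]
34. n18.key = 6  [terminal]
35. n19.env = 9  [terminal]
36. n20.env = 11  [terminal]
37. n17.val = true  [g₀.env > 8]
38. n13.lab = 5  [D₁.lab - 19]
39. n13.cnt = 20  [D₁.cnt * -2 + 10]
40. n21.env = 4  [terminal]
41. n4.lab = 7  [D₁.cnt * -1 + 15]
42. n4.cnt = 11  [g.env + 7]
43. n0.cnt = "kx"  ["kx"]
44. n0.lim = true  [S.fin == 14]

20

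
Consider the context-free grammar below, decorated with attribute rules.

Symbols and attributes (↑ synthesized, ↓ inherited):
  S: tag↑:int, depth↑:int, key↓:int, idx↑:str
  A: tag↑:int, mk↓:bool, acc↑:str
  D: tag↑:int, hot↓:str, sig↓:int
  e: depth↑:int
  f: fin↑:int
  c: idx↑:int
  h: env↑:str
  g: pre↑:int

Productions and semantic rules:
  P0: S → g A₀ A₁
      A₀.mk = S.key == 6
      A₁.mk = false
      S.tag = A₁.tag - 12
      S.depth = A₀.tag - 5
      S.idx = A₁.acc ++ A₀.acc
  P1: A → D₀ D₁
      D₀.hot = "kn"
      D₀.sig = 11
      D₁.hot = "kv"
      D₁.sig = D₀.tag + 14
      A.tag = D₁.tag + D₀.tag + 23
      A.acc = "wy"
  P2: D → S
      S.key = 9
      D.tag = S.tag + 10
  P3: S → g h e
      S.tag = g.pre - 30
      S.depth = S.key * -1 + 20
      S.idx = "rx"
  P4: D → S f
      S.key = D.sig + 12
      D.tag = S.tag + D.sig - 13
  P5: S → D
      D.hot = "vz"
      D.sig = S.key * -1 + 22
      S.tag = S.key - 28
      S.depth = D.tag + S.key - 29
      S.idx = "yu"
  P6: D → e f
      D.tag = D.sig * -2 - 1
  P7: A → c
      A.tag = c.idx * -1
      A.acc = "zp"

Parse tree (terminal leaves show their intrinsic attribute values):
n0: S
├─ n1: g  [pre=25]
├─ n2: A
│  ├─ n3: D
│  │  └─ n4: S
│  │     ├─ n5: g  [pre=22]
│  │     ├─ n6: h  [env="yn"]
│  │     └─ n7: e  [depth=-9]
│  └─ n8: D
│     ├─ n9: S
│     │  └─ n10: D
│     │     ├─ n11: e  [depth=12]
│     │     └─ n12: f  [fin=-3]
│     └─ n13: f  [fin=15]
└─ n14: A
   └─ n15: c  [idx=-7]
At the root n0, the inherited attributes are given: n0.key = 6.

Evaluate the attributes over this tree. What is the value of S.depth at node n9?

1. n0.key = 6  [given at root]
2. n1.pre = 25  [terminal]
3. n2.mk = true  [S.key == 6]
4. n3.hot = "kn"  ["kn"]
5. n3.sig = 11  [11]
6. n4.key = 9  [9]
7. n5.pre = 22  [terminal]
8. n6.env = "yn"  [terminal]
9. n7.depth = -9  [terminal]
10. n4.tag = -8  [g.pre - 30]
11. n4.depth = 11  [S.key * -1 + 20]
12. n4.idx = "rx"  ["rx"]
13. n3.tag = 2  [S.tag + 10]
14. n8.hot = "kv"  ["kv"]
15. n8.sig = 16  [D₀.tag + 14]
16. n9.key = 28  [D.sig + 12]
17. n10.hot = "vz"  ["vz"]
18. n10.sig = -6  [S.key * -1 + 22]
19. n11.depth = 12  [terminal]
20. n12.fin = -3  [terminal]
21. n10.tag = 11  [D.sig * -2 - 1]
22. n9.tag = 0  [S.key - 28]
23. n9.depth = 10  [D.tag + S.key - 29]
24. n9.idx = "yu"  ["yu"]
25. n13.fin = 15  [terminal]
26. n8.tag = 3  [S.tag + D.sig - 13]
27. n2.tag = 28  [D₁.tag + D₀.tag + 23]
28. n2.acc = "wy"  ["wy"]
29. n14.mk = false  [false]
30. n15.idx = -7  [terminal]
31. n14.tag = 7  [c.idx * -1]
32. n14.acc = "zp"  ["zp"]
33. n0.tag = -5  [A₁.tag - 12]
34. n0.depth = 23  [A₀.tag - 5]
35. n0.idx = "zpwy"  [A₁.acc ++ A₀.acc]

10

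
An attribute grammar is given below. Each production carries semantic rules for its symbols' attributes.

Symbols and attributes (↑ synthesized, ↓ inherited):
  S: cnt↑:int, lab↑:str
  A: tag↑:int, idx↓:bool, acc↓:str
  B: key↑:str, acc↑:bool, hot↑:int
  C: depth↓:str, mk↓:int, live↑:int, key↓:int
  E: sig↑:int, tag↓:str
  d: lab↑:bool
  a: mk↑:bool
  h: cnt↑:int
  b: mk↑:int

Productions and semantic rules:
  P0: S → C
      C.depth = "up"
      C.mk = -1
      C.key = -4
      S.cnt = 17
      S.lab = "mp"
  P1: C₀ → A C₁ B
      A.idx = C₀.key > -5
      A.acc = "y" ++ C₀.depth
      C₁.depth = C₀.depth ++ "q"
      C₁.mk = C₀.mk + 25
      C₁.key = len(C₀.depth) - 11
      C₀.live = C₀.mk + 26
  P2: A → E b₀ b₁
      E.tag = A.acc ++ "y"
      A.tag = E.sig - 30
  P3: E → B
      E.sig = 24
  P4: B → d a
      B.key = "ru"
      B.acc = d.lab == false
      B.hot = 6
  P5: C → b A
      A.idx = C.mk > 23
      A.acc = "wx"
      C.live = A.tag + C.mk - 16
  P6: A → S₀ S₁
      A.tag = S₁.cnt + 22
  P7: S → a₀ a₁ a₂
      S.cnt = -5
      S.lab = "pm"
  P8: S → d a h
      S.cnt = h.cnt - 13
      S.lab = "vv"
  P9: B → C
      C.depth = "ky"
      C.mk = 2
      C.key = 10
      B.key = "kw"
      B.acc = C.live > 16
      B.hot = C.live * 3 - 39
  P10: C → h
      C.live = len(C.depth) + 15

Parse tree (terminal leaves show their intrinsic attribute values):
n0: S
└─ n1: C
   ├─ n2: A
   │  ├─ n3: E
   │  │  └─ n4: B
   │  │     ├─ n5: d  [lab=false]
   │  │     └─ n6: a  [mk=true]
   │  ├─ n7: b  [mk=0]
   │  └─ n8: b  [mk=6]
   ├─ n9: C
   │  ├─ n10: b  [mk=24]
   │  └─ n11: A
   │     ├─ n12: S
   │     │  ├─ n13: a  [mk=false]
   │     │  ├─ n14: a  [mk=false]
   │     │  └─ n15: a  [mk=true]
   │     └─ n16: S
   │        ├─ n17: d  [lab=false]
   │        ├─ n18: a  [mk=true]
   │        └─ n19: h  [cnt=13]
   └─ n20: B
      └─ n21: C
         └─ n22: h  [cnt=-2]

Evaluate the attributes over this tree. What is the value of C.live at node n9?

30

1. n1.depth = "up"  ["up"]
2. n1.mk = -1  [-1]
3. n1.key = -4  [-4]
4. n2.idx = true  [C₀.key > -5]
5. n2.acc = "yup"  ["y" ++ C₀.depth]
6. n3.tag = "yupy"  [A.acc ++ "y"]
7. n5.lab = false  [terminal]
8. n6.mk = true  [terminal]
9. n4.key = "ru"  ["ru"]
10. n4.acc = true  [d.lab == false]
11. n4.hot = 6  [6]
12. n3.sig = 24  [24]
13. n7.mk = 0  [terminal]
14. n8.mk = 6  [terminal]
15. n2.tag = -6  [E.sig - 30]
16. n9.depth = "upq"  [C₀.depth ++ "q"]
17. n9.mk = 24  [C₀.mk + 25]
18. n9.key = -9  [len(C₀.depth) - 11]
19. n10.mk = 24  [terminal]
20. n11.idx = true  [C.mk > 23]
21. n11.acc = "wx"  ["wx"]
22. n13.mk = false  [terminal]
23. n14.mk = false  [terminal]
24. n15.mk = true  [terminal]
25. n12.cnt = -5  [-5]
26. n12.lab = "pm"  ["pm"]
27. n17.lab = false  [terminal]
28. n18.mk = true  [terminal]
29. n19.cnt = 13  [terminal]
30. n16.cnt = 0  [h.cnt - 13]
31. n16.lab = "vv"  ["vv"]
32. n11.tag = 22  [S₁.cnt + 22]
33. n9.live = 30  [A.tag + C.mk - 16]
34. n21.depth = "ky"  ["ky"]
35. n21.mk = 2  [2]
36. n21.key = 10  [10]
37. n22.cnt = -2  [terminal]
38. n21.live = 17  [len(C.depth) + 15]
39. n20.key = "kw"  ["kw"]
40. n20.acc = true  [C.live > 16]
41. n20.hot = 12  [C.live * 3 - 39]
42. n1.live = 25  [C₀.mk + 26]
43. n0.cnt = 17  [17]
44. n0.lab = "mp"  ["mp"]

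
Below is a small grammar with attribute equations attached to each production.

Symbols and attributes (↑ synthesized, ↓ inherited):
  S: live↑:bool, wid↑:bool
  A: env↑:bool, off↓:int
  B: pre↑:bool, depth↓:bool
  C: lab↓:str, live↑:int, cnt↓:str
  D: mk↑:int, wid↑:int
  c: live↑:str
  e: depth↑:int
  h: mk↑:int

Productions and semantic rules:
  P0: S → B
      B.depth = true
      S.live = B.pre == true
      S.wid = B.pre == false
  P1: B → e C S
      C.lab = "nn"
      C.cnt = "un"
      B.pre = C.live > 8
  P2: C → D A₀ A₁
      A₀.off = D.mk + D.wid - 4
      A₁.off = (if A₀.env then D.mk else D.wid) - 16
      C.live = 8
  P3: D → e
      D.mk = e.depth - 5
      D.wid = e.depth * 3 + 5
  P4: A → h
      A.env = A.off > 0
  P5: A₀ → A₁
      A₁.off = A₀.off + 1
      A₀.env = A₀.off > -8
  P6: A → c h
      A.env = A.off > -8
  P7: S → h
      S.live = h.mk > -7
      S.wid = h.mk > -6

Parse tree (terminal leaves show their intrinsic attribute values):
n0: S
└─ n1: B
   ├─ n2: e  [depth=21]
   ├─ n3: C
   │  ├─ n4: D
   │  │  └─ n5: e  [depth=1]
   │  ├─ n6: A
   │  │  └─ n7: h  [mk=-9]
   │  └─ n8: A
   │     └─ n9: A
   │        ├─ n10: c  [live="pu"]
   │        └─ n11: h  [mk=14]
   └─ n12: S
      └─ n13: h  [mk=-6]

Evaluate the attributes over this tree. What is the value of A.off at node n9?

-7

1. n1.depth = true  [true]
2. n2.depth = 21  [terminal]
3. n3.lab = "nn"  ["nn"]
4. n3.cnt = "un"  ["un"]
5. n5.depth = 1  [terminal]
6. n4.mk = -4  [e.depth - 5]
7. n4.wid = 8  [e.depth * 3 + 5]
8. n6.off = 0  [D.mk + D.wid - 4]
9. n7.mk = -9  [terminal]
10. n6.env = false  [A.off > 0]
11. n8.off = -8  [(if A₀.env then D.mk else D.wid) - 16]
12. n9.off = -7  [A₀.off + 1]
13. n10.live = "pu"  [terminal]
14. n11.mk = 14  [terminal]
15. n9.env = true  [A.off > -8]
16. n8.env = false  [A₀.off > -8]
17. n3.live = 8  [8]
18. n13.mk = -6  [terminal]
19. n12.live = true  [h.mk > -7]
20. n12.wid = false  [h.mk > -6]
21. n1.pre = false  [C.live > 8]
22. n0.live = false  [B.pre == true]
23. n0.wid = true  [B.pre == false]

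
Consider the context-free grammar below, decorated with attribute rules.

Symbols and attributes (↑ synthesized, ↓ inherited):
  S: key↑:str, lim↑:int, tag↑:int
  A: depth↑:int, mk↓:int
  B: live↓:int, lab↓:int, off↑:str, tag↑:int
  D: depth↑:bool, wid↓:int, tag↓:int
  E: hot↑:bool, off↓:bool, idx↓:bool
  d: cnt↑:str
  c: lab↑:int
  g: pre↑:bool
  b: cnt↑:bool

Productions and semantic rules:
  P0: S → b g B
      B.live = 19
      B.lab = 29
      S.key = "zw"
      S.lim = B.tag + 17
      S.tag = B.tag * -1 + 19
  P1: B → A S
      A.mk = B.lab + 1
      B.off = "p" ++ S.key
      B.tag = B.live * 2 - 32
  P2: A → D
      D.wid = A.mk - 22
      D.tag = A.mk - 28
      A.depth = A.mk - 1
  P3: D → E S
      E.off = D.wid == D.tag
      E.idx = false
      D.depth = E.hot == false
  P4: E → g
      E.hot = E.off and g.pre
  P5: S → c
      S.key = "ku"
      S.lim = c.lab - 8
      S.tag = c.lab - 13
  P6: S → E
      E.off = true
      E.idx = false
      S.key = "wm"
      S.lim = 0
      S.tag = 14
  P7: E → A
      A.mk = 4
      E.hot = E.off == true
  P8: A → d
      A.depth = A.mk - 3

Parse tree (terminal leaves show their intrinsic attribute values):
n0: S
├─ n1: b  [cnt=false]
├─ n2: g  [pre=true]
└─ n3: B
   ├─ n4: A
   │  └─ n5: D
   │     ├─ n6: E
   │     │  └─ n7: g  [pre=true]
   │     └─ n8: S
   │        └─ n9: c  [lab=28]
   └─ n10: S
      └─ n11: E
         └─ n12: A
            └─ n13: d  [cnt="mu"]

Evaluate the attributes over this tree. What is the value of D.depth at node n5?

true

1. n1.cnt = false  [terminal]
2. n2.pre = true  [terminal]
3. n3.live = 19  [19]
4. n3.lab = 29  [29]
5. n4.mk = 30  [B.lab + 1]
6. n5.wid = 8  [A.mk - 22]
7. n5.tag = 2  [A.mk - 28]
8. n6.off = false  [D.wid == D.tag]
9. n6.idx = false  [false]
10. n7.pre = true  [terminal]
11. n6.hot = false  [E.off and g.pre]
12. n9.lab = 28  [terminal]
13. n8.key = "ku"  ["ku"]
14. n8.lim = 20  [c.lab - 8]
15. n8.tag = 15  [c.lab - 13]
16. n5.depth = true  [E.hot == false]
17. n4.depth = 29  [A.mk - 1]
18. n11.off = true  [true]
19. n11.idx = false  [false]
20. n12.mk = 4  [4]
21. n13.cnt = "mu"  [terminal]
22. n12.depth = 1  [A.mk - 3]
23. n11.hot = true  [E.off == true]
24. n10.key = "wm"  ["wm"]
25. n10.lim = 0  [0]
26. n10.tag = 14  [14]
27. n3.off = "pwm"  ["p" ++ S.key]
28. n3.tag = 6  [B.live * 2 - 32]
29. n0.key = "zw"  ["zw"]
30. n0.lim = 23  [B.tag + 17]
31. n0.tag = 13  [B.tag * -1 + 19]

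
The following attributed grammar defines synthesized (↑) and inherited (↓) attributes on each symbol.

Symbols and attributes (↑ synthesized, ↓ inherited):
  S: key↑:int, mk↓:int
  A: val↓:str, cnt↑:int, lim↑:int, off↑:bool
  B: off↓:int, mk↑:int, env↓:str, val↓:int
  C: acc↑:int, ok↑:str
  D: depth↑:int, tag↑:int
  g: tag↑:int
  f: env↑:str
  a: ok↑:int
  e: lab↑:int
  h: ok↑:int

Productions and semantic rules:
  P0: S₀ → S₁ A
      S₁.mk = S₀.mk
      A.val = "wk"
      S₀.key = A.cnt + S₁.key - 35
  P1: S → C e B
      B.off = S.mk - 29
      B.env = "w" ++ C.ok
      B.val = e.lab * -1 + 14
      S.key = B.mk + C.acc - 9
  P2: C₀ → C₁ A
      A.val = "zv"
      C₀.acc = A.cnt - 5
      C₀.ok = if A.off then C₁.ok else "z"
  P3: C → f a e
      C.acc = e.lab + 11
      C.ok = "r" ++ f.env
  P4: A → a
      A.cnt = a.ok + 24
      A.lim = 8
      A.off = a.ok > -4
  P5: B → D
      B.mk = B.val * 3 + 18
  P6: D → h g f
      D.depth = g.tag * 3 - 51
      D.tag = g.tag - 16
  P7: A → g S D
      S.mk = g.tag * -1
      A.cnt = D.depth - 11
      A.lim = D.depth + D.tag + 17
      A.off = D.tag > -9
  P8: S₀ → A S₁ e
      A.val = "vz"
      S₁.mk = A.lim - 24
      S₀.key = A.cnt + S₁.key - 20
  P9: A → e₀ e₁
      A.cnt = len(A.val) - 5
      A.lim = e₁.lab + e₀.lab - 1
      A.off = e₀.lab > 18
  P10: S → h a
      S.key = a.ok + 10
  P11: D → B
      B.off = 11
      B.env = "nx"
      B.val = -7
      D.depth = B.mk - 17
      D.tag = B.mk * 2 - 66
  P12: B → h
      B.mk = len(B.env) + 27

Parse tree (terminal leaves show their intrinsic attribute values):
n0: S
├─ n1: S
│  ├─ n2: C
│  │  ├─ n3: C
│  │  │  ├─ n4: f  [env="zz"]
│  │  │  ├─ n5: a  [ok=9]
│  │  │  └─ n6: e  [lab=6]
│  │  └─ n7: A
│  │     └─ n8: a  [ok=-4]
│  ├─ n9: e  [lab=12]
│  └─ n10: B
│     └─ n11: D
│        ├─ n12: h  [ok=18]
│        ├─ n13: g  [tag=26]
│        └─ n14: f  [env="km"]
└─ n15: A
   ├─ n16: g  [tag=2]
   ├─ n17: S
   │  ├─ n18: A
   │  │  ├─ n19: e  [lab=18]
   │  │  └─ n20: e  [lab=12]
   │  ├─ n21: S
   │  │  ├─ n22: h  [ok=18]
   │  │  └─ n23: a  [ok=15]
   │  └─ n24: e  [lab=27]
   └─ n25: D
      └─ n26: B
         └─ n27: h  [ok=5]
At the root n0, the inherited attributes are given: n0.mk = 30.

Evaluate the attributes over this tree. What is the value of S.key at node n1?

30

1. n0.mk = 30  [given at root]
2. n1.mk = 30  [S₀.mk]
3. n4.env = "zz"  [terminal]
4. n5.ok = 9  [terminal]
5. n6.lab = 6  [terminal]
6. n3.acc = 17  [e.lab + 11]
7. n3.ok = "rzz"  ["r" ++ f.env]
8. n7.val = "zv"  ["zv"]
9. n8.ok = -4  [terminal]
10. n7.cnt = 20  [a.ok + 24]
11. n7.lim = 8  [8]
12. n7.off = false  [a.ok > -4]
13. n2.acc = 15  [A.cnt - 5]
14. n2.ok = "z"  [if A.off then C₁.ok else "z"]
15. n9.lab = 12  [terminal]
16. n10.off = 1  [S.mk - 29]
17. n10.env = "wz"  ["w" ++ C.ok]
18. n10.val = 2  [e.lab * -1 + 14]
19. n12.ok = 18  [terminal]
20. n13.tag = 26  [terminal]
21. n14.env = "km"  [terminal]
22. n11.depth = 27  [g.tag * 3 - 51]
23. n11.tag = 10  [g.tag - 16]
24. n10.mk = 24  [B.val * 3 + 18]
25. n1.key = 30  [B.mk + C.acc - 9]
26. n15.val = "wk"  ["wk"]
27. n16.tag = 2  [terminal]
28. n17.mk = -2  [g.tag * -1]
29. n18.val = "vz"  ["vz"]
30. n19.lab = 18  [terminal]
31. n20.lab = 12  [terminal]
32. n18.cnt = -3  [len(A.val) - 5]
33. n18.lim = 29  [e₁.lab + e₀.lab - 1]
34. n18.off = false  [e₀.lab > 18]
35. n21.mk = 5  [A.lim - 24]
36. n22.ok = 18  [terminal]
37. n23.ok = 15  [terminal]
38. n21.key = 25  [a.ok + 10]
39. n24.lab = 27  [terminal]
40. n17.key = 2  [A.cnt + S₁.key - 20]
41. n26.off = 11  [11]
42. n26.env = "nx"  ["nx"]
43. n26.val = -7  [-7]
44. n27.ok = 5  [terminal]
45. n26.mk = 29  [len(B.env) + 27]
46. n25.depth = 12  [B.mk - 17]
47. n25.tag = -8  [B.mk * 2 - 66]
48. n15.cnt = 1  [D.depth - 11]
49. n15.lim = 21  [D.depth + D.tag + 17]
50. n15.off = true  [D.tag > -9]
51. n0.key = -4  [A.cnt + S₁.key - 35]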